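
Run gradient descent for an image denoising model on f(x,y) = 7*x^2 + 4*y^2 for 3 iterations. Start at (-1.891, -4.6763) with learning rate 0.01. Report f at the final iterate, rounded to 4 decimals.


Gradient descent on f(x,y) = 7*x^2 + 4*y^2.
Starting point: (-1.891, -4.6763), alpha = 0.01
Step 1: grad_x = 2*7*-1.891 = -26.474, grad_y = 2*4*-4.6763 = -37.4104
  x_1 = -1.891 - 0.01*-26.474 = -1.6263
  y_1 = -4.6763 - 0.01*-37.4104 = -4.3022
Step 2: grad_x = 2*7*-1.6263 = -22.7676, grad_y = 2*4*-4.3022 = -34.4176
  x_2 = -1.6263 - 0.01*-22.7676 = -1.3986
  y_2 = -4.3022 - 0.01*-34.4176 = -3.958
Step 3: grad_x = 2*7*-1.3986 = -19.5802, grad_y = 2*4*-3.958 = -31.6642
  x_3 = -1.3986 - 0.01*-19.5802 = -1.2028
  y_3 = -3.958 - 0.01*-31.6642 = -3.6414
f(-1.2028, -3.6414) = 7*(-1.2028)^2 + 4*(-3.6414)^2 = 63.1653


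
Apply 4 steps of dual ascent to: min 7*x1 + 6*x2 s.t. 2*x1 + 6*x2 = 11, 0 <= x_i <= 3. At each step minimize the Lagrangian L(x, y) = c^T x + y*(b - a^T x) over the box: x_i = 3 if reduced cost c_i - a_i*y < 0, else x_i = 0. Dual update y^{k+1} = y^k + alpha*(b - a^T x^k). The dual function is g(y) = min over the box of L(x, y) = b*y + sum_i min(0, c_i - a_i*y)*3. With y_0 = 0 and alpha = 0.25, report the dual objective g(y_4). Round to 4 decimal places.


Dual ascent for LP: min 7*x1 + 6*x2, 2*x1 + 6*x2 = 11, 0 <= x_i <= 3
Step 1: y^k = 0.0, reduced costs: (7.0, 6.0)
  x^k = (0.0, 0.0), subgradient = b - a^T x = 11.0
  y^{k+1} = 0.0 + 0.25*11.0 = 2.75
Step 2: y^k = 2.75, reduced costs: (1.5, -10.5)
  x^k = (0.0, 3.0), subgradient = b - a^T x = -7.0
  y^{k+1} = 2.75 + 0.25*-7.0 = 1.0
Step 3: y^k = 1.0, reduced costs: (5.0, 0.0)
  x^k = (0.0, 0.0), subgradient = b - a^T x = 11.0
  y^{k+1} = 1.0 + 0.25*11.0 = 3.75
Step 4: y^k = 3.75, reduced costs: (-0.5, -16.5)
  x^k = (3.0, 3.0), subgradient = b - a^T x = -13.0
  y^{k+1} = 3.75 + 0.25*-13.0 = 0.5
Dual objective at y_4 = 0.5: reduced costs (6.0, 3.0), box minimizer x = (0.0, 0.0)
g(y_4) = b*y + (c1 - a1*y)*x1 + (c2 - a2*y)*x2 = 11*0.5 + 6.0*0.0 + 3.0*0.0 = 5.5 + 0.0 + 0.0 = 5.5


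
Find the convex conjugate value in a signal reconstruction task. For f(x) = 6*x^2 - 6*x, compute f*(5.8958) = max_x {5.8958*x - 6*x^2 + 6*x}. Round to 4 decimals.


f*(y) = sup_x {y*x - a*x^2 - b*x} = sup_x {(y-b)*x - a*x^2}
FOC: (y - b) - 2a*x = 0 => x* = (y - b)/(2a)
x* = (5.8958 + 6)/(2*6) = 0.9913
f*(5.8958) = (y-b)^2/(4a) = (5.8958 + 6)^2/(4*6)
= 141.5101/24 = 5.8963


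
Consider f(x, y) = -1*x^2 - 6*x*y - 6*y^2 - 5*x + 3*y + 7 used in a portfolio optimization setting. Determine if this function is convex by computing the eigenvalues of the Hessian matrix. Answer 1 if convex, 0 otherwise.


The Hessian of f(x,y) = -1*x^2 - 6*x*y - 6*y^2 - 5*x + 3*y + 7 is:
H = [[-2, -6], [-6, -12]]
Trace = -2 - 12 = -14
Determinant = -2*-12 - (-6)^2 = -12
Discriminant = (-14)^2 - 4*-12 = 244.0
Eigenvalues: lambda_1 = -14.8102, lambda_2 = 0.8102
The function is not convex.

0


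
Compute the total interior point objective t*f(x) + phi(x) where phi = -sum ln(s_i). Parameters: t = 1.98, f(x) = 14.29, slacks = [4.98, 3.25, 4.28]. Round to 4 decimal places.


Step 1: Compute log-barrier.
ln values: [1.6054, 1.1787, 1.454]
phi = -(1.6054 + 1.1787 + 1.454) = -4.238
Step 2: Compute augmented objective.
t*f(x) = 1.98*14.29 = 28.2942
Total = 28.2942 - 4.238 = 24.0562


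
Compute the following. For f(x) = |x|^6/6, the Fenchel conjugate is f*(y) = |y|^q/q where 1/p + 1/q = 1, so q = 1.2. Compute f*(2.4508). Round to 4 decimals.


The conjugate exponent q satisfies 1/p + 1/q = 1.
p = 6, so q = 6/(6 - 1) = 1.2
|y|^q = 2.4508^1.2 = 2.932
f*(2.4508) = 2.932 / 1.2 = 2.4434


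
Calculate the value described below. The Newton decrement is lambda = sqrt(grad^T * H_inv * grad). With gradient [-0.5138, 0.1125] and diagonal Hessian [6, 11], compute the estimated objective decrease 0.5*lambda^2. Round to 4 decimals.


Step 1: H is diagonal, so H^(-1) * g = [-0.0856, 0.0102].
Step 2: g^T H^(-1) g = sum_i g_i^2 / H_ii
  = (-0.5138)^2/6 + (0.1125)^2/11
  = 0.044 + 0.0012 = 0.0451
Step 3: Objective decrease = 0.5 * g^T H^(-1) g = 0.0226


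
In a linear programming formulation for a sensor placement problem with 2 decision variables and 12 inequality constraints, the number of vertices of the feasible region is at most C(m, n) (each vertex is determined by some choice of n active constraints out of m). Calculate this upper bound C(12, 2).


Each vertex corresponds to some choice of n active constraints out of m, so the number of vertices is at most C(m, n) = m! / (n!(m-n)!).
m = 12, n = 2
Numerator: 12 * 11
Denominator: 2! = 2
C(12, 2) = 66


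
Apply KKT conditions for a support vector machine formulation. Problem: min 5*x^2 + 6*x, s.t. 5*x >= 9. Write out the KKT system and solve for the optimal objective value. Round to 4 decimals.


Step 1: Try lambda = 0 (constraint inactive).
x_unc = -6/(2*5) = -0.6
Check: 5*-0.6 = -3.0 < 9 -- violated!
Step 2: Constraint must be active: 5*x = 9
x* = 9/5 = 1.8
lambda = (2*5*1.8 + 6)/5 = 4.8
Step 3: Compute optimal value.
f(x*) = 5*1.8^2 + 6*1.8 = 27.0


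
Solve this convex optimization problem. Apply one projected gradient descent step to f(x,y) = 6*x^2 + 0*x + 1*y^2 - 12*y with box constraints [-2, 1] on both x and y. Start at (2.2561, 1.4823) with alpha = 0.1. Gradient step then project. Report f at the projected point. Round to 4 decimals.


Step 1: Compute gradient at (2.2561, 1.4823).
grad_x = 2*6*2.2561 + 0 = 27.0732
grad_y = 2*1*1.4823 - 12 = -9.0354
Step 2: Gradient step.
x_raw = 2.2561 - 0.1*27.0732 = -0.4512
y_raw = 1.4823 - 0.1*-9.0354 = 2.3858
Step 3: Project onto [-2, 1].
x_proj = clip(-0.4512) = -0.4512
y_proj = clip(2.3858) = 1.0
Step 4: Evaluate f.
f(-0.4512, 1.0) = -9.7784


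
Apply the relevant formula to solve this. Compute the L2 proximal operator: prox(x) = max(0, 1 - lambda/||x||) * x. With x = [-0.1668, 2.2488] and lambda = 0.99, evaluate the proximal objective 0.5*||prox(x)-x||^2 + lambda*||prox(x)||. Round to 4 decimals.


Step 1: Compute ||x||.
||x|| = 2.255
Step 2: Compute scaling factor.
scale = max(0, 1 - 0.99/2.255) = 0.561
Step 3: prox(x) = [-0.0936, 1.2615]
||prox(x)|| = 1.265
Step 4: Proximal objective.
0.5*||prox-x||^2 = 0.4901
lambda*||prox|| = 1.2524
Total = 1.7424


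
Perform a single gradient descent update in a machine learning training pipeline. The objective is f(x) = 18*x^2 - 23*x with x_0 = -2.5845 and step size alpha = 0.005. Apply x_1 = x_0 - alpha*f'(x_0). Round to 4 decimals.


We compute the gradient at x_0 and apply the update.
f'(x) = 36*x - 23
f'(-2.5845) = 36*-2.5845 - 23 = -116.042
x_1 = -2.5845 - 0.005*-116.042 = -2.0043


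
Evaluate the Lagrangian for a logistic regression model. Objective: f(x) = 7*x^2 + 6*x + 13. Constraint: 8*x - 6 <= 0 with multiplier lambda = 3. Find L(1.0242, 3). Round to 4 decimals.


Step 1: Evaluate f(x).
f(1.0242) = 7*1.0242^2 + 6*1.0242 + 13 = 26.4881
Step 2: Evaluate g(x).
g(1.0242) = 8*1.0242 - 6 = 2.1936
Step 3: Compute Lagrangian.
L = 26.4881 + 3*2.1936 = 33.0689


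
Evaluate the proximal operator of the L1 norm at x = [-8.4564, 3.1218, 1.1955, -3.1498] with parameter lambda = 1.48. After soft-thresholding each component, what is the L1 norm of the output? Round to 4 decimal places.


Soft-thresholding with lambda = 1.48:
prox(-8.4564) = sign(-8.4564)*max(|-8.4564| - 1.48, 0) = -6.9764
prox(3.1218) = sign(3.1218)*max(|3.1218| - 1.48, 0) = 1.6418
prox(1.1955) = sign(1.1955)*max(|1.1955| - 1.48, 0) = 0.0
prox(-3.1498) = sign(-3.1498)*max(|-3.1498| - 1.48, 0) = -1.6698
prox(x) = [-6.9764, 1.6418, 0.0, -1.6698]
||prox(x)||_1 = 6.9764 + 1.6418 + 0.0 + 1.6698 = 10.288


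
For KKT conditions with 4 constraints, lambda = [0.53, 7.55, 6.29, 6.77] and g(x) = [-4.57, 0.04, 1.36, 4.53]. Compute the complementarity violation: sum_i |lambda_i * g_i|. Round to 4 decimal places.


KKT complementary slackness check:
lambda_1 * g_1 = 0.53 * -4.57 = -2.4221
lambda_2 * g_2 = 7.55 * 0.04 = 0.302
lambda_3 * g_3 = 6.29 * 1.36 = 8.5544
lambda_4 * g_4 = 6.77 * 4.53 = 30.6681
Total violation = 2.4221 + 0.302 + 8.5544 + 30.6681 = 41.9466


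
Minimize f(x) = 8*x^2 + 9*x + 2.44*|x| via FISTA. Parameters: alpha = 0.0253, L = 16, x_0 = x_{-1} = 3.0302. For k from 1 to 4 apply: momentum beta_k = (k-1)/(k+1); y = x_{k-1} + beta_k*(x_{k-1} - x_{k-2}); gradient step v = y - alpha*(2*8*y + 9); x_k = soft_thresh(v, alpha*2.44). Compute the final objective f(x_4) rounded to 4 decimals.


FISTA on f(x) = 8*x^2 + 9*x + 2.44*|x|
L = 16, alpha = 0.0253
Iteration 1: beta = 0.0, y = 3.0302 + 0.0*(3.0302 - 3.0302) = 3.0302
  grad(y) = 57.4832, v = y - alpha*grad = 1.5759
  prox(v) = soft_thresh(1.5759, 0.0617) = 1.5141
Iteration 2: beta = 0.3333, y = 1.5141 + 0.3333*(1.5141 - 3.0302) = 1.0088
  grad(y) = 25.1407, v = y - alpha*grad = 0.3727
  prox(v) = soft_thresh(0.3727, 0.0617) = 0.311
Iteration 3: beta = 0.5, y = 0.311 + 0.5*(0.311 - 1.5141) = -0.2906
  grad(y) = 4.3509, v = y - alpha*grad = -0.4006
  prox(v) = soft_thresh(-0.4006, 0.0617) = -0.3389
Iteration 4: beta = 0.6, y = -0.3389 + 0.6*(-0.3389 - 0.311) = -0.7289
  grad(y) = -2.6619, v = y - alpha*grad = -0.6615
  prox(v) = soft_thresh(-0.6615, 0.0617) = -0.5998
f(x_4) = 8*(-0.5998)^2 + 9*(-0.5998) + 2.44*|-0.5998| = -1.0566


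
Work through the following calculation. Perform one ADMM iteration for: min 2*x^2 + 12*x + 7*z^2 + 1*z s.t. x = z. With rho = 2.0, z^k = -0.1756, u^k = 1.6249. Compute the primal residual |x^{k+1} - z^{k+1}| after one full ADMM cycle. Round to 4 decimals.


ADMM iteration with rho = 2.0, z^k = -0.1756, u^k = 1.6249
Step 1: x-update.
Minimize 2*x^2 + 12*x + (2.0/2)*(x + 0.1756 + 1.6249)^2
FOC: (2*2 + 2.0)*x = -12 + 2.0*(-0.1756 - 1.6249)
x^{k+1} = -2.6002
Step 2: z-update.
Minimize 7*z^2 + 1*z + (2.0/2)*(-2.6002 - z + 1.6249)^2
FOC: (2*7 + 2.0)*z = -1 + 2.0*(-2.6002 + 1.6249)
z^{k+1} = -0.1844
Step 3: u-update.
u^{k+1} = 1.6249 - 2.6002 + 0.1844 = -0.7909
Step 4: Primal residual = |-2.6002 + 0.1844| = 2.4158


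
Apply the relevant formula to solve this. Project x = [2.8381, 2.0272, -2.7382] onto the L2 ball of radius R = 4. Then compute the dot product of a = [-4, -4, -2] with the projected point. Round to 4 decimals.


Step 1: Compute ||x|| (intermediates to 6 decimals).
||x|| = sqrt(2.8381^2 + 2.0272^2 + (-2.7382)^2) = 4.434196
Step 2: Project.
Since ||x|| > R, scale = R/||x|| = 4/4.434196 = 0.90208, proj(x) = scale * x
proj(x) = [2.560193, 1.828697, -2.470075]
Step 3: Dot product.
a^T * proj(x) = -4*2.560193 - 4*1.828697 - 2*(-2.470075) = -12.6154


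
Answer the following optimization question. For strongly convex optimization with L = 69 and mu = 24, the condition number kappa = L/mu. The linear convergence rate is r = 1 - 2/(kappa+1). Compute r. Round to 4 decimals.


Step 1: Compute the condition number.
kappa = L/mu = 69/24 = 2.875
Step 2: Compute the convergence rate.
r = 1 - 2/(kappa + 1) = 1 - 2*mu/(L + mu) = (L - mu)/(L + mu) = 45/93 = 0.4839


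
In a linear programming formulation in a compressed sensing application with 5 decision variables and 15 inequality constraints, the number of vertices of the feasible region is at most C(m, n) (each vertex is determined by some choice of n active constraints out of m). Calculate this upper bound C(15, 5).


Each vertex corresponds to some choice of n active constraints out of m, so the number of vertices is at most C(m, n) = m! / (n!(m-n)!).
m = 15, n = 5
Numerator: 15 * 14 * 13 * 12 * 11
Denominator: 5! = 120
C(15, 5) = 3003


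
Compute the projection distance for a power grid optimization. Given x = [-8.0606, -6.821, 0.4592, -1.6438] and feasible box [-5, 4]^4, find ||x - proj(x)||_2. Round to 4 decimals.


Project each component onto [-5, 4].
clip(-8.0606) = -5.0, clip(-6.821) = -5.0, clip(0.4592) = 0.4592, clip(-1.6438) = -1.6438
Projection = [-5.0, -5.0, 0.4592, -1.6438]
Squared diffs: [9.3673, 3.316, 0.0, 0.0]
Distance = sqrt(12.6833) = 3.5614


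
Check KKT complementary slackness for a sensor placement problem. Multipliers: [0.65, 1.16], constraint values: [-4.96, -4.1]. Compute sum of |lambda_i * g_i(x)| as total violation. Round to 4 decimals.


KKT complementary slackness check:
lambda_1 * g_1 = 0.65 * -4.96 = -3.224
lambda_2 * g_2 = 1.16 * -4.1 = -4.756
Total violation = 3.224 + 4.756 = 7.98


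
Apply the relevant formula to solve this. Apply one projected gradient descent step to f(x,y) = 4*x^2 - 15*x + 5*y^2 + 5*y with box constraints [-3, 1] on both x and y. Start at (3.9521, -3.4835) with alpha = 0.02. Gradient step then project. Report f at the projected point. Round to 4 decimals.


Step 1: Compute gradient at (3.9521, -3.4835).
grad_x = 2*4*3.9521 - 15 = 16.6168
grad_y = 2*5*-3.4835 + 5 = -29.835
Step 2: Gradient step.
x_raw = 3.9521 - 0.02*16.6168 = 3.6198
y_raw = -3.4835 - 0.02*-29.835 = -2.8868
Step 3: Project onto [-3, 1].
x_proj = clip(3.6198) = 1.0
y_proj = clip(-2.8868) = -2.8868
Step 4: Evaluate f.
f(1.0, -2.8868) = 16.2341


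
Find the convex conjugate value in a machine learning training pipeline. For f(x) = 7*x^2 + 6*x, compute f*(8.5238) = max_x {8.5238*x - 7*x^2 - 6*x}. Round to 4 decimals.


f*(y) = sup_x {y*x - a*x^2 - b*x} = sup_x {(y-b)*x - a*x^2}
FOC: (y - b) - 2a*x = 0 => x* = (y - b)/(2a)
x* = (8.5238 - 6)/(2*7) = 0.1803
f*(8.5238) = (y-b)^2/(4a) = (8.5238 - 6)^2/(4*7)
= 6.3696/28 = 0.2275


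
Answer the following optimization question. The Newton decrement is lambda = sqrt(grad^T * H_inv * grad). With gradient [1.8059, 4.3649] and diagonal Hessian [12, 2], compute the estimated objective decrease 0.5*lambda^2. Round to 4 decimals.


Step 1: H is diagonal, so H^(-1) * g = [0.1505, 2.1825].
Step 2: g^T H^(-1) g = sum_i g_i^2 / H_ii
  = (1.8059)^2/12 + (4.3649)^2/2
  = 0.2718 + 9.5262 = 9.7979
Step 3: Objective decrease = 0.5 * g^T H^(-1) g = 4.899


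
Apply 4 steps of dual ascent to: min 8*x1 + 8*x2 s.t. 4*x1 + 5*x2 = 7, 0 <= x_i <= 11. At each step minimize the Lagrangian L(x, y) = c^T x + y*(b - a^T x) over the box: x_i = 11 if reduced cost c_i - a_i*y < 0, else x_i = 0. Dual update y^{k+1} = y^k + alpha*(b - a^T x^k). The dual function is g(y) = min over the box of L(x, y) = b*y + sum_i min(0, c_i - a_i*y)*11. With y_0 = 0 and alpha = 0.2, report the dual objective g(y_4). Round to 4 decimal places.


Dual ascent for LP: min 8*x1 + 8*x2, 4*x1 + 5*x2 = 7, 0 <= x_i <= 11
Step 1: y^k = 0.0, reduced costs: (8.0, 8.0)
  x^k = (0.0, 0.0), subgradient = b - a^T x = 7.0
  y^{k+1} = 0.0 + 0.2*7.0 = 1.4
Step 2: y^k = 1.4, reduced costs: (2.4, 1.0)
  x^k = (0.0, 0.0), subgradient = b - a^T x = 7.0
  y^{k+1} = 1.4 + 0.2*7.0 = 2.8
Step 3: y^k = 2.8, reduced costs: (-3.2, -6.0)
  x^k = (11.0, 11.0), subgradient = b - a^T x = -92.0
  y^{k+1} = 2.8 + 0.2*-92.0 = -15.6
Step 4: y^k = -15.6, reduced costs: (70.4, 86.0)
  x^k = (0.0, 0.0), subgradient = b - a^T x = 7.0
  y^{k+1} = -15.6 + 0.2*7.0 = -14.2
Dual objective at y_4 = -14.2: reduced costs (64.8, 79.0), box minimizer x = (0.0, 0.0)
g(y_4) = b*y + (c1 - a1*y)*x1 + (c2 - a2*y)*x2 = 7*(-14.2) + 64.8*0.0 + 79.0*0.0 = -99.4 + 0.0 + 0.0 = -99.4


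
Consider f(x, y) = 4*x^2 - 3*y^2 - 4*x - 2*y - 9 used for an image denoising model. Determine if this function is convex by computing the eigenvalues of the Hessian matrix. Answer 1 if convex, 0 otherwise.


The Hessian of f(x,y) = 4*x^2 - 3*y^2 - 4*x - 2*y - 9 is:
H = [[8, 0], [0, -6]]
Trace = 8 - 6 = 2
Determinant = 8*-6 - (0)^2 = -48
Discriminant = (2)^2 - 4*-48 = 196.0
Eigenvalues: lambda_1 = -6.0, lambda_2 = 8.0
The function is not convex.

0


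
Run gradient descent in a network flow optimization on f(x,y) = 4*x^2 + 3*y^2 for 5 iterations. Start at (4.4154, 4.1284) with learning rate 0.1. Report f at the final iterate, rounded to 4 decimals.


Gradient descent on f(x,y) = 4*x^2 + 3*y^2.
Starting point: (4.4154, 4.1284), alpha = 0.1
Step 1: grad_x = 2*4*4.4154 = 35.3232, grad_y = 2*3*4.1284 = 24.7704
  x_1 = 4.4154 - 0.1*35.3232 = 0.8831
  y_1 = 4.1284 - 0.1*24.7704 = 1.6514
Step 2: grad_x = 2*4*0.8831 = 7.0646, grad_y = 2*3*1.6514 = 9.9082
  x_2 = 0.8831 - 0.1*7.0646 = 0.1766
  y_2 = 1.6514 - 0.1*9.9082 = 0.6605
Step 3: grad_x = 2*4*0.1766 = 1.4129, grad_y = 2*3*0.6605 = 3.9633
  x_3 = 0.1766 - 0.1*1.4129 = 0.0353
  y_3 = 0.6605 - 0.1*3.9633 = 0.2642
Step 4: grad_x = 2*4*0.0353 = 0.2826, grad_y = 2*3*0.2642 = 1.5853
  x_4 = 0.0353 - 0.1*0.2826 = 0.0071
  y_4 = 0.2642 - 0.1*1.5853 = 0.1057
Step 5: grad_x = 2*4*0.0071 = 0.0565, grad_y = 2*3*0.1057 = 0.6341
  x_5 = 0.0071 - 0.1*0.0565 = 0.0014
  y_5 = 0.1057 - 0.1*0.6341 = 0.0423
f(0.0014, 0.0423) = 4*0.0014^2 + 3*0.0423^2 = 0.0054


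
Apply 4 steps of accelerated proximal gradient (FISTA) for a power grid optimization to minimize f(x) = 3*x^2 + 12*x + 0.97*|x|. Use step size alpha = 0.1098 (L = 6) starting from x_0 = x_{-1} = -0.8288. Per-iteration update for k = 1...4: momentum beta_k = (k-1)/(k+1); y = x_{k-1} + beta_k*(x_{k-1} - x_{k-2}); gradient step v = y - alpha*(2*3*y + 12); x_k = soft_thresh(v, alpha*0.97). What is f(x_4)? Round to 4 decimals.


FISTA on f(x) = 3*x^2 + 12*x + 0.97*|x|
L = 6, alpha = 0.1098
Iteration 1: beta = 0.0, y = -0.8288 + 0.0*(-0.8288 + 0.8288) = -0.8288
  grad(y) = 7.0272, v = y - alpha*grad = -1.6004
  prox(v) = soft_thresh(-1.6004, 0.1065) = -1.4939
Iteration 2: beta = 0.3333, y = -1.4939 + 0.3333*(-1.4939 + 0.8288) = -1.7156
  grad(y) = 1.7066, v = y - alpha*grad = -1.903
  prox(v) = soft_thresh(-1.903, 0.1065) = -1.7964
Iteration 3: beta = 0.5, y = -1.7964 + 0.5*(-1.7964 + 1.4939) = -1.9477
  grad(y) = 0.3136, v = y - alpha*grad = -1.9822
  prox(v) = soft_thresh(-1.9822, 0.1065) = -1.8757
Iteration 4: beta = 0.6, y = -1.8757 + 0.6*(-1.8757 + 1.7964) = -1.9232
  grad(y) = 0.4609, v = y - alpha*grad = -1.9738
  prox(v) = soft_thresh(-1.9738, 0.1065) = -1.8673
f(x_4) = 3*(-1.8673)^2 + 12*(-1.8673) + 0.97*|-1.8673| = -10.1359


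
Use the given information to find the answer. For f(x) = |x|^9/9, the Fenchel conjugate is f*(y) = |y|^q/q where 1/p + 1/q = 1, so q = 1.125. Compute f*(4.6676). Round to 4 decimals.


The conjugate exponent q satisfies 1/p + 1/q = 1.
p = 9, so q = 9/(9 - 1) = 1.125
|y|^q = 4.6676^1.125 = 5.6589
f*(4.6676) = 5.6589 / 1.125 = 5.0301


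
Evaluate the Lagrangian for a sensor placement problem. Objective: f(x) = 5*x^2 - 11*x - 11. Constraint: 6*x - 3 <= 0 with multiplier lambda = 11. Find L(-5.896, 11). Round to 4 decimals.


Step 1: Evaluate f(x).
f(-5.896) = 5*(-5.896)^2 - 11*(-5.896) - 11 = 227.6701
Step 2: Evaluate g(x).
g(-5.896) = 6*-5.896 - 3 = -38.376
Step 3: Compute Lagrangian.
L = 227.6701 + 11*-38.376 = -194.4659


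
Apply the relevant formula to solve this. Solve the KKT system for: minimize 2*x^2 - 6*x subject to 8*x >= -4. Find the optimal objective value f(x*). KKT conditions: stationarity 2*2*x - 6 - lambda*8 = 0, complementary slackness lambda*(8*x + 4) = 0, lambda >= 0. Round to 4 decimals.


Step 1: Try lambda = 0 (constraint inactive).
Stationarity: 2*2*x - 6 = 0
x* = 6/(2*2) = 1.5
Check constraint: 8*1.5 = 12.0 >= -4 -- satisfied.
Step 2: Compute optimal value.
f(x*) = 2*1.5^2 - 6*1.5 = -4.5


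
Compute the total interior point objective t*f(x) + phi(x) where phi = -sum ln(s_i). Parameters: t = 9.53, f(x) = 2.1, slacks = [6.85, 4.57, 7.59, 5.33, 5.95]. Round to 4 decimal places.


Step 1: Compute log-barrier.
ln values: [1.9242, 1.5195, 2.0268, 1.6734, 1.7834]
phi = -(1.9242 + 1.5195 + 2.0268 + 1.6734 + 1.7834) = -8.9273
Step 2: Compute augmented objective.
t*f(x) = 9.53*2.1 = 20.013
Total = 20.013 - 8.9273 = 11.0857


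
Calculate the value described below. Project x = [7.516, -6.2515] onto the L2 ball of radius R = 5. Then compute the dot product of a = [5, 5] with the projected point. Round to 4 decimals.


Step 1: Compute ||x|| (intermediates to 6 decimals).
||x|| = sqrt(7.516^2 + (-6.2515)^2) = 9.776068
Step 2: Project.
Since ||x|| > R, scale = R/||x|| = 5/9.776068 = 0.511453, proj(x) = scale * x
proj(x) = [3.844081, -3.197348]
Step 3: Dot product.
a^T * proj(x) = 5*3.844081 + 5*(-3.197348) = 3.2337


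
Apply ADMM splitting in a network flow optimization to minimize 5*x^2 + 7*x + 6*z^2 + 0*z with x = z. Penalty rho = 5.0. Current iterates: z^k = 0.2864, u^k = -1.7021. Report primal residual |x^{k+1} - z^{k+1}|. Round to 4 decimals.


ADMM iteration with rho = 5.0, z^k = 0.2864, u^k = -1.7021
Step 1: x-update.
Minimize 5*x^2 + 7*x + (5.0/2)*(x - 0.2864 - 1.7021)^2
FOC: (2*5 + 5.0)*x = -7 + 5.0*(0.2864 + 1.7021)
x^{k+1} = 0.1962
Step 2: z-update.
Minimize 6*z^2 + 0*z + (5.0/2)*(0.1962 - z - 1.7021)^2
FOC: (2*6 + 5.0)*z = 0 + 5.0*(0.1962 - 1.7021)
z^{k+1} = -0.4429
Step 3: u-update.
u^{k+1} = -1.7021 + 0.1962 + 0.4429 = -1.063
Step 4: Primal residual = |0.1962 + 0.4429| = 0.6391


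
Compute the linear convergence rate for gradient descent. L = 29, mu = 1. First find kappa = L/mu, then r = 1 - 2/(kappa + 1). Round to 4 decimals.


Step 1: Compute the condition number.
kappa = L/mu = 29/1 = 29.0
Step 2: Compute the convergence rate.
r = 1 - 2/(kappa + 1) = 1 - 2*mu/(L + mu) = (L - mu)/(L + mu) = 28/30 = 0.9333


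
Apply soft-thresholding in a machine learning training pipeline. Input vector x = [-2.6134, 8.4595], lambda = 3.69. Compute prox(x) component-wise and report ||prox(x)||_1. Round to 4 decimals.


Soft-thresholding with lambda = 3.69:
prox(-2.6134) = sign(-2.6134)*max(|-2.6134| - 3.69, 0) = 0.0
prox(8.4595) = sign(8.4595)*max(|8.4595| - 3.69, 0) = 4.7695
prox(x) = [0.0, 4.7695]
||prox(x)||_1 = 0.0 + 4.7695 = 4.7695


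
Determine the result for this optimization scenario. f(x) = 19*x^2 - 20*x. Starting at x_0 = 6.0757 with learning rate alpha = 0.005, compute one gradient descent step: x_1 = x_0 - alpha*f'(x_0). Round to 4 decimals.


We compute the gradient at x_0 and apply the update.
f'(x) = 38*x - 20
f'(6.0757) = 38*6.0757 - 20 = 210.8766
x_1 = 6.0757 - 0.005*210.8766 = 5.0213


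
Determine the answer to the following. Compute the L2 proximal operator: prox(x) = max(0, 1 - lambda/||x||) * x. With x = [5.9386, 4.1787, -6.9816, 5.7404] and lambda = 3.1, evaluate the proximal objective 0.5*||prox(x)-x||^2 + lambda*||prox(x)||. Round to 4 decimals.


Step 1: Compute ||x||.
||x|| = 11.5941
Step 2: Compute scaling factor.
scale = max(0, 1 - 3.1/11.5941) = 0.7326
Step 3: prox(x) = [4.3508, 3.0614, -5.1149, 4.2055]
||prox(x)|| = 8.4941
Step 4: Proximal objective.
0.5*||prox-x||^2 = 4.805
lambda*||prox|| = 26.3317
Total = 31.1367


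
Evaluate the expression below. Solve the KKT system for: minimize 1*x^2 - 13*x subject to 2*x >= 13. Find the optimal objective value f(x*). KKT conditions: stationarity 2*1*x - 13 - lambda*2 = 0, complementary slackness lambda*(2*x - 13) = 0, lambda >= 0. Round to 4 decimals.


Step 1: Try lambda = 0 (constraint inactive).
Stationarity: 2*1*x - 13 = 0
x* = 13/(2*1) = 6.5
Check constraint: 2*6.5 = 13.0 >= 13 -- satisfied.
Step 2: Compute optimal value.
f(x*) = 1*6.5^2 - 13*6.5 = -42.25


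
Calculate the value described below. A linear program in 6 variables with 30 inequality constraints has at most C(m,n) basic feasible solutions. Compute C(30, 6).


Each vertex corresponds to some choice of n active constraints out of m, so the number of vertices is at most C(m, n) = m! / (n!(m-n)!).
m = 30, n = 6
Numerator: 30 * 29 * 28 * 27 * 26 * 25
Denominator: 6! = 720
C(30, 6) = 593775


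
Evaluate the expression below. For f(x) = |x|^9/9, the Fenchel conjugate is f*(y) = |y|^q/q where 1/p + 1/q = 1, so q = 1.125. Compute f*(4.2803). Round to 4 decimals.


The conjugate exponent q satisfies 1/p + 1/q = 1.
p = 9, so q = 9/(9 - 1) = 1.125
|y|^q = 4.2803^1.125 = 5.1334
f*(4.2803) = 5.1334 / 1.125 = 4.5631


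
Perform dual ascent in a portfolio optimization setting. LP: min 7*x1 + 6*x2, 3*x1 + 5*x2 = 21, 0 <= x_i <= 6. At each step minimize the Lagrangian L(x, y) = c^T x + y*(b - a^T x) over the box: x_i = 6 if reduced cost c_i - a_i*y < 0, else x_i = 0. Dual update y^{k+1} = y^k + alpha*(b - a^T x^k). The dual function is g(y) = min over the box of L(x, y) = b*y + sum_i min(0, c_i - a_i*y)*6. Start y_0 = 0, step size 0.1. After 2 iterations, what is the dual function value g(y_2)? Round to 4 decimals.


Dual ascent for LP: min 7*x1 + 6*x2, 3*x1 + 5*x2 = 21, 0 <= x_i <= 6
Step 1: y^k = 0.0, reduced costs: (7.0, 6.0)
  x^k = (0.0, 0.0), subgradient = b - a^T x = 21.0
  y^{k+1} = 0.0 + 0.1*21.0 = 2.1
Step 2: y^k = 2.1, reduced costs: (0.7, -4.5)
  x^k = (0.0, 6.0), subgradient = b - a^T x = -9.0
  y^{k+1} = 2.1 + 0.1*-9.0 = 1.2
Dual objective at y_2 = 1.2: reduced costs (3.4, 0.0), box minimizer x = (0.0, 0.0)
g(y_2) = b*y + (c1 - a1*y)*x1 + (c2 - a2*y)*x2 = 21*1.2 + 3.4*0.0 + 0.0*0.0 = 25.2 + 0.0 + 0.0 = 25.2


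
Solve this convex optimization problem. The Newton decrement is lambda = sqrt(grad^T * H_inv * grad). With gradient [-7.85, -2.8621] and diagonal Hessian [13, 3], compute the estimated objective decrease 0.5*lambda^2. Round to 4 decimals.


Step 1: H is diagonal, so H^(-1) * g = [-0.6038, -0.954].
Step 2: g^T H^(-1) g = sum_i g_i^2 / H_ii
  = (-7.85)^2/13 + (-2.8621)^2/3
  = 4.7402 + 2.7305 = 7.4707
Step 3: Objective decrease = 0.5 * g^T H^(-1) g = 3.7354


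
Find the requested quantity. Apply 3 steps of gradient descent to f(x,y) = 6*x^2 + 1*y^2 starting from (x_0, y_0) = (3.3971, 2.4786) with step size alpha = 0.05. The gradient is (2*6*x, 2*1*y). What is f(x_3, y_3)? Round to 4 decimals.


Gradient descent on f(x,y) = 6*x^2 + 1*y^2.
Starting point: (3.3971, 2.4786), alpha = 0.05
Step 1: grad_x = 2*6*3.3971 = 40.7652, grad_y = 2*1*2.4786 = 4.9572
  x_1 = 3.3971 - 0.05*40.7652 = 1.3588
  y_1 = 2.4786 - 0.05*4.9572 = 2.2307
Step 2: grad_x = 2*6*1.3588 = 16.3061, grad_y = 2*1*2.2307 = 4.4615
  x_2 = 1.3588 - 0.05*16.3061 = 0.5435
  y_2 = 2.2307 - 0.05*4.4615 = 2.0077
Step 3: grad_x = 2*6*0.5435 = 6.5224, grad_y = 2*1*2.0077 = 4.0153
  x_3 = 0.5435 - 0.05*6.5224 = 0.2174
  y_3 = 2.0077 - 0.05*4.0153 = 1.8069
f(0.2174, 1.8069) = 6*0.2174^2 + 1*1.8069^2 = 3.5485


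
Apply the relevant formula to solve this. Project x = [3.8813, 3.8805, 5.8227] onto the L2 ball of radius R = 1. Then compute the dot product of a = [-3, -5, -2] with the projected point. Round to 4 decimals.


Step 1: Compute ||x|| (intermediates to 6 decimals).
||x|| = sqrt(3.8813^2 + 3.8805^2 + 5.8227^2) = 8.001663
Step 2: Project.
Since ||x|| > R, scale = R/||x|| = 1/8.001663 = 0.124974, proj(x) = scale * x
proj(x) = [0.485062, 0.484962, 0.727686]
Step 3: Dot product.
a^T * proj(x) = -3*0.485062 - 5*0.484962 - 2*0.727686 = -5.3354


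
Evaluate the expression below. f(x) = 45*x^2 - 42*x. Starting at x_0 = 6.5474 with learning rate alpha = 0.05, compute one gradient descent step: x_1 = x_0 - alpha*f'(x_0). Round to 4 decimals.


We compute the gradient at x_0 and apply the update.
f'(x) = 90*x - 42
f'(6.5474) = 90*6.5474 - 42 = 547.266
x_1 = 6.5474 - 0.05*547.266 = -20.8159


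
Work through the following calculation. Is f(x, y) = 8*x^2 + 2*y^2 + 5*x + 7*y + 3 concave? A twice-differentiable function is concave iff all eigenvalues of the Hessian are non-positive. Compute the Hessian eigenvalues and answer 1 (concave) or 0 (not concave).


The Hessian of f(x,y) = 8*x^2 + 2*y^2 + 5*x + 7*y + 3 is:
H = [[16, 0], [0, 4]]
Trace = 16 + 4 = 20
Determinant = 16*4 - (0)^2 = 64
Discriminant = (20)^2 - 4*64 = 144.0
Eigenvalues: lambda_1 = 4.0, lambda_2 = 16.0
The function is not concave.

0


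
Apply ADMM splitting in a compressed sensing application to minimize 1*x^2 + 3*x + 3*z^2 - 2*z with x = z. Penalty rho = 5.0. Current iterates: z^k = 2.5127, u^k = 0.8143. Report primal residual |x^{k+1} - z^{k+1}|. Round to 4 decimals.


ADMM iteration with rho = 5.0, z^k = 2.5127, u^k = 0.8143
Step 1: x-update.
Minimize 1*x^2 + 3*x + (5.0/2)*(x - 2.5127 + 0.8143)^2
FOC: (2*1 + 5.0)*x = -3 + 5.0*(2.5127 - 0.8143)
x^{k+1} = 0.7846
Step 2: z-update.
Minimize 3*z^2 - 2*z + (5.0/2)*(0.7846 - z + 0.8143)^2
FOC: (2*3 + 5.0)*z = 2 + 5.0*(0.7846 + 0.8143)
z^{k+1} = 0.9086
Step 3: u-update.
u^{k+1} = 0.8143 + 0.7846 - 0.9086 = 0.6903
Step 4: Primal residual = |0.7846 - 0.9086| = 0.124


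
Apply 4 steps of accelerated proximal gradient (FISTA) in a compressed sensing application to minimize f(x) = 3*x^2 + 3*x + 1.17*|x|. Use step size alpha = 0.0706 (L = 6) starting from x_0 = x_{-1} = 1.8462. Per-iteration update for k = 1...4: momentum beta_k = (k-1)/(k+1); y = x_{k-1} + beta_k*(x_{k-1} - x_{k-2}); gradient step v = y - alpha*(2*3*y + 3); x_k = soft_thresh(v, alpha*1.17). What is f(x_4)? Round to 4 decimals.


FISTA on f(x) = 3*x^2 + 3*x + 1.17*|x|
L = 6, alpha = 0.0706
Iteration 1: beta = 0.0, y = 1.8462 + 0.0*(1.8462 - 1.8462) = 1.8462
  grad(y) = 14.0772, v = y - alpha*grad = 0.8523
  prox(v) = soft_thresh(0.8523, 0.0826) = 0.7697
Iteration 2: beta = 0.3333, y = 0.7697 + 0.3333*(0.7697 - 1.8462) = 0.4109
  grad(y) = 5.4656, v = y - alpha*grad = 0.0251
  prox(v) = soft_thresh(0.0251, 0.0826) = 0.0
Iteration 3: beta = 0.5, y = 0.0 + 0.5*(0.0 - 0.7697) = -0.3849
  grad(y) = 0.6908, v = y - alpha*grad = -0.4336
  prox(v) = soft_thresh(-0.4336, 0.0826) = -0.351
Iteration 4: beta = 0.6, y = -0.351 + 0.6*(-0.351 - 0.0) = -0.5617
  grad(y) = -0.37, v = y - alpha*grad = -0.5355
  prox(v) = soft_thresh(-0.5355, 0.0826) = -0.4529
f(x_4) = 3*(-0.4529)^2 + 3*(-0.4529) + 1.17*|-0.4529| = -0.2134


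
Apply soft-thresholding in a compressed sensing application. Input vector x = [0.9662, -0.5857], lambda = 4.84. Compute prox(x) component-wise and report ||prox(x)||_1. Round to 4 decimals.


Soft-thresholding with lambda = 4.84:
prox(0.9662) = sign(0.9662)*max(|0.9662| - 4.84, 0) = 0.0
prox(-0.5857) = sign(-0.5857)*max(|-0.5857| - 4.84, 0) = 0.0
prox(x) = [0.0, 0.0]
||prox(x)||_1 = 0.0 + 0.0 = 0.0


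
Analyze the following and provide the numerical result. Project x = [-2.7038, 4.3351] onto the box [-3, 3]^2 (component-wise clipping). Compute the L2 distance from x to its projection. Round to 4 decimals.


Project each component onto [-3, 3].
clip(-2.7038) = -2.7038, clip(4.3351) = 3.0
Projection = [-2.7038, 3.0]
Squared diffs: [0.0, 1.7825]
Distance = sqrt(1.7825) = 1.3351


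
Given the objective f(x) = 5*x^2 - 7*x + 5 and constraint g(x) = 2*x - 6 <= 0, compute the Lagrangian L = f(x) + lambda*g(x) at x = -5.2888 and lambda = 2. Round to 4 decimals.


Step 1: Evaluate f(x).
f(-5.2888) = 5*(-5.2888)^2 - 7*(-5.2888) + 5 = 181.8786
Step 2: Evaluate g(x).
g(-5.2888) = 2*-5.2888 - 6 = -16.5776
Step 3: Compute Lagrangian.
L = 181.8786 + 2*-16.5776 = 148.7234


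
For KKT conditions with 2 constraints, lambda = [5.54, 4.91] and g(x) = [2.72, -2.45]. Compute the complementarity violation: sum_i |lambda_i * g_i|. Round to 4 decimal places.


KKT complementary slackness check:
lambda_1 * g_1 = 5.54 * 2.72 = 15.0688
lambda_2 * g_2 = 4.91 * -2.45 = -12.0295
Total violation = 15.0688 + 12.0295 = 27.0983


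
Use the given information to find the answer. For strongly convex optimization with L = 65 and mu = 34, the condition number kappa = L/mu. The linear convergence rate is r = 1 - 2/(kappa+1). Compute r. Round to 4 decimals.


Step 1: Compute the condition number.
kappa = L/mu = 65/34 = 1.9118
Step 2: Compute the convergence rate.
r = 1 - 2/(kappa + 1) = 1 - 2*mu/(L + mu) = (L - mu)/(L + mu) = 31/99 = 0.3131


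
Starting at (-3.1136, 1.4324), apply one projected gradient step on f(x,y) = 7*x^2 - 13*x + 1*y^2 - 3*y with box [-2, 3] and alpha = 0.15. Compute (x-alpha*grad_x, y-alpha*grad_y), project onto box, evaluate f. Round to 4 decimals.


Step 1: Compute gradient at (-3.1136, 1.4324).
grad_x = 2*7*-3.1136 - 13 = -56.5904
grad_y = 2*1*1.4324 - 3 = -0.1352
Step 2: Gradient step.
x_raw = -3.1136 - 0.15*-56.5904 = 5.375
y_raw = 1.4324 - 0.15*-0.1352 = 1.4527
Step 3: Project onto [-2, 3].
x_proj = clip(5.375) = 3.0
y_proj = clip(1.4527) = 1.4527
Step 4: Evaluate f.
f(3.0, 1.4527) = 21.7522


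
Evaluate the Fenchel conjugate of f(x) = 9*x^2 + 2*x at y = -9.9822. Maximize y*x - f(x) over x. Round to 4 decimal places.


f*(y) = sup_x {y*x - a*x^2 - b*x} = sup_x {(y-b)*x - a*x^2}
FOC: (y - b) - 2a*x = 0 => x* = (y - b)/(2a)
x* = (-9.9822 - 2)/(2*9) = -0.6657
f*(-9.9822) = (y-b)^2/(4a) = (-9.9822 - 2)^2/(4*9)
= 143.5731/36 = 3.9881


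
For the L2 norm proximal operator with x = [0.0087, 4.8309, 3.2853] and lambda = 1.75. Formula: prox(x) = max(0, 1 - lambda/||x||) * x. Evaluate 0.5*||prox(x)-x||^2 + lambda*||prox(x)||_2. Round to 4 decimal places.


Step 1: Compute ||x||.
||x|| = 5.8422
Step 2: Compute scaling factor.
scale = max(0, 1 - 1.75/5.8422) = 0.7005
Step 3: prox(x) = [0.0061, 3.3838, 2.3012]
||prox(x)|| = 4.0922
Step 4: Proximal objective.
0.5*||prox-x||^2 = 1.5313
lambda*||prox|| = 7.1614
Total = 8.6925


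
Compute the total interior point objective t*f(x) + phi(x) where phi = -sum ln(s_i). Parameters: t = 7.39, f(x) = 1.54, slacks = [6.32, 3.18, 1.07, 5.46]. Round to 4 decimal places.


Step 1: Compute log-barrier.
ln values: [1.8437, 1.1569, 0.0677, 1.6974]
phi = -(1.8437 + 1.1569 + 0.0677 + 1.6974) = -4.7657
Step 2: Compute augmented objective.
t*f(x) = 7.39*1.54 = 11.3806
Total = 11.3806 - 4.7657 = 6.6149


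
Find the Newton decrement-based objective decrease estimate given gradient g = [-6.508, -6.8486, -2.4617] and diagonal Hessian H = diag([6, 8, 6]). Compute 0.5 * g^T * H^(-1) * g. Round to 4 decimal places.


Step 1: H is diagonal, so H^(-1) * g = [-1.0847, -0.8561, -0.4103].
Step 2: g^T H^(-1) g = sum_i g_i^2 / H_ii
  = (-6.508)^2/6 + (-6.8486)^2/8 + (-2.4617)^2/6
  = 7.059 + 5.8629 + 1.01 = 13.9319
Step 3: Objective decrease = 0.5 * g^T H^(-1) g = 6.966


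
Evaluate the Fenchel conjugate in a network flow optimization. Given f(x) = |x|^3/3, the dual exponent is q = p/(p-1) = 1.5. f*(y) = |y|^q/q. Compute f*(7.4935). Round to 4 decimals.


The conjugate exponent q satisfies 1/p + 1/q = 1.
p = 3, so q = 3/(3 - 1) = 1.5
|y|^q = 7.4935^1.5 = 20.5129
f*(7.4935) = 20.5129 / 1.5 = 13.6753


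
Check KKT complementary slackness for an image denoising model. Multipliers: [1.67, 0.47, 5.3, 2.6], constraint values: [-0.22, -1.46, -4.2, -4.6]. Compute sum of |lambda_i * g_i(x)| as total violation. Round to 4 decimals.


KKT complementary slackness check:
lambda_1 * g_1 = 1.67 * -0.22 = -0.3674
lambda_2 * g_2 = 0.47 * -1.46 = -0.6862
lambda_3 * g_3 = 5.3 * -4.2 = -22.26
lambda_4 * g_4 = 2.6 * -4.6 = -11.96
Total violation = 0.3674 + 0.6862 + 22.26 + 11.96 = 35.2736


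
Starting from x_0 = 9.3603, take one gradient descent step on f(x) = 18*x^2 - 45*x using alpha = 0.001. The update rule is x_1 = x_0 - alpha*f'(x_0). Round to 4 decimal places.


We compute the gradient at x_0 and apply the update.
f'(x) = 36*x - 45
f'(9.3603) = 36*9.3603 - 45 = 291.9708
x_1 = 9.3603 - 0.001*291.9708 = 9.0683


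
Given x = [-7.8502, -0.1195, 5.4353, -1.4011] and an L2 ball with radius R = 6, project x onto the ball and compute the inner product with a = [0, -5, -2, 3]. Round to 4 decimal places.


Step 1: Compute ||x|| (intermediates to 6 decimals).
||x|| = sqrt((-7.8502)^2 + (-0.1195)^2 + 5.4353^2 + (-1.4011)^2) = 9.651191
Step 2: Project.
Since ||x|| > R, scale = R/||x|| = 6/9.651191 = 0.621685, proj(x) = scale * x
proj(x) = [-4.880352, -0.074291, 3.379044, -0.871043]
Step 3: Dot product.
a^T * proj(x) = 0*(-4.880352) - 5*(-0.074291) - 2*3.379044 + 3*(-0.871043) = -8.9998


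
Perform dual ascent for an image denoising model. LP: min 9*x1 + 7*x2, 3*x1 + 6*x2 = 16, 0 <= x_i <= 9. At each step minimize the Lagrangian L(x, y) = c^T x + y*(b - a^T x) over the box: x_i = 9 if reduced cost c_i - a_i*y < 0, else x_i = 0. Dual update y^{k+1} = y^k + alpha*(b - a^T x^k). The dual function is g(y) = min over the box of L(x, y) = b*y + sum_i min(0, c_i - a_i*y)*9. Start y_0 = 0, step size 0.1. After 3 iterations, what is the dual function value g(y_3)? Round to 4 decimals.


Dual ascent for LP: min 9*x1 + 7*x2, 3*x1 + 6*x2 = 16, 0 <= x_i <= 9
Step 1: y^k = 0.0, reduced costs: (9.0, 7.0)
  x^k = (0.0, 0.0), subgradient = b - a^T x = 16.0
  y^{k+1} = 0.0 + 0.1*16.0 = 1.6
Step 2: y^k = 1.6, reduced costs: (4.2, -2.6)
  x^k = (0.0, 9.0), subgradient = b - a^T x = -38.0
  y^{k+1} = 1.6 + 0.1*-38.0 = -2.2
Step 3: y^k = -2.2, reduced costs: (15.6, 20.2)
  x^k = (0.0, 0.0), subgradient = b - a^T x = 16.0
  y^{k+1} = -2.2 + 0.1*16.0 = -0.6
Dual objective at y_3 = -0.6: reduced costs (10.8, 10.6), box minimizer x = (0.0, 0.0)
g(y_3) = b*y + (c1 - a1*y)*x1 + (c2 - a2*y)*x2 = 16*(-0.6) + 10.8*0.0 + 10.6*0.0 = -9.6 + 0.0 + 0.0 = -9.6


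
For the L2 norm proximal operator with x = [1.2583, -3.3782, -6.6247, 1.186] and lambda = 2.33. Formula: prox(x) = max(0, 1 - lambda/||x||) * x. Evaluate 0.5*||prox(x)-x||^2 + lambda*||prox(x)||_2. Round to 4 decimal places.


Step 1: Compute ||x||.
||x|| = 7.6347
Step 2: Compute scaling factor.
scale = max(0, 1 - 2.33/7.6347) = 0.6948
Step 3: prox(x) = [0.8743, -2.3472, -4.6029, 0.8241]
||prox(x)|| = 5.3047
Step 4: Proximal objective.
0.5*||prox-x||^2 = 2.7145
lambda*||prox|| = 12.36
Total = 15.0744


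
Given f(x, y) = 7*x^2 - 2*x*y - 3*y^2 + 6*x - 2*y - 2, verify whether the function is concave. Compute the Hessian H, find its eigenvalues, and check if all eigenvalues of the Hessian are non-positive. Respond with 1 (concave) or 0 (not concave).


The Hessian of f(x,y) = 7*x^2 - 2*x*y - 3*y^2 + 6*x - 2*y - 2 is:
H = [[14, -2], [-2, -6]]
Trace = 14 - 6 = 8
Determinant = 14*-6 - (-2)^2 = -88
Discriminant = (8)^2 - 4*-88 = 416.0
Eigenvalues: lambda_1 = -6.198, lambda_2 = 14.198
The function is not concave.

0


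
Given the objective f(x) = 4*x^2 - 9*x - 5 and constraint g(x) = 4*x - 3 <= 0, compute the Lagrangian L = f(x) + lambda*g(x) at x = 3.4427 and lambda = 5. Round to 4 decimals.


Step 1: Evaluate f(x).
f(3.4427) = 4*3.4427^2 - 9*3.4427 - 5 = 11.4244
Step 2: Evaluate g(x).
g(3.4427) = 4*3.4427 - 3 = 10.7708
Step 3: Compute Lagrangian.
L = 11.4244 + 5*10.7708 = 65.2784


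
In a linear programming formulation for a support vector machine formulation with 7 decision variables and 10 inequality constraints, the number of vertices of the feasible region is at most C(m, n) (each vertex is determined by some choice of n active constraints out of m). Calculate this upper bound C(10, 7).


Each vertex corresponds to some choice of n active constraints out of m, so the number of vertices is at most C(m, n) = m! / (n!(m-n)!).
m = 10, n = 7
Numerator: 10 * 9 * 8 * 7 * 6 * 5 * 4
Denominator: 7! = 5040
C(10, 7) = 120


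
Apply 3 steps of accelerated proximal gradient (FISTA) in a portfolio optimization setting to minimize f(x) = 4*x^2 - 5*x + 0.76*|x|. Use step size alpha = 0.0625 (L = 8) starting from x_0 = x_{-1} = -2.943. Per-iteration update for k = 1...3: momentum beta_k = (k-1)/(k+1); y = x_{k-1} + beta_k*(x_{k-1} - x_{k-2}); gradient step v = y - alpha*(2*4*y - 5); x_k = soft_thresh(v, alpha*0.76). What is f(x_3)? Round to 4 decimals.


FISTA on f(x) = 4*x^2 - 5*x + 0.76*|x|
L = 8, alpha = 0.0625
Iteration 1: beta = 0.0, y = -2.943 + 0.0*(-2.943 + 2.943) = -2.943
  grad(y) = -28.544, v = y - alpha*grad = -1.159
  prox(v) = soft_thresh(-1.159, 0.0475) = -1.1115
Iteration 2: beta = 0.3333, y = -1.1115 + 0.3333*(-1.1115 + 2.943) = -0.501
  grad(y) = -9.008, v = y - alpha*grad = 0.062
  prox(v) = soft_thresh(0.062, 0.0475) = 0.0145
Iteration 3: beta = 0.5, y = 0.0145 + 0.5*(0.0145 + 1.1115) = 0.5775
  grad(y) = -0.38, v = y - alpha*grad = 0.6013
  prox(v) = soft_thresh(0.6013, 0.0475) = 0.5538
f(x_3) = 4*0.5538^2 - 5*0.5538 + 0.76*|0.5538| = -1.1213


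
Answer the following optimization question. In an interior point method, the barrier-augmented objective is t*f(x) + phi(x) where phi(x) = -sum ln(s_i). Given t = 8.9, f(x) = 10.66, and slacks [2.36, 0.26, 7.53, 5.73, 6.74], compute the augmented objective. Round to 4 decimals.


Step 1: Compute log-barrier.
ln values: [0.8587, -1.3471, 2.0189, 1.7457, 1.9081]
phi = -(0.8587 - 1.3471 + 2.0189 + 1.7457 + 1.9081) = -5.1843
Step 2: Compute augmented objective.
t*f(x) = 8.9*10.66 = 94.874
Total = 94.874 - 5.1843 = 89.6897


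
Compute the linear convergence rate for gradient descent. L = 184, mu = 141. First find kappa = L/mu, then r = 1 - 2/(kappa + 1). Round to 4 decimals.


Step 1: Compute the condition number.
kappa = L/mu = 184/141 = 1.305
Step 2: Compute the convergence rate.
r = 1 - 2/(kappa + 1) = 1 - 2*mu/(L + mu) = (L - mu)/(L + mu) = 43/325 = 0.1323
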